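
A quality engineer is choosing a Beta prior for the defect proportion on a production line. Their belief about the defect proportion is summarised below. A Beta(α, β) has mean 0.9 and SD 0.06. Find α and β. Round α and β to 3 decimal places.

α = 21.600, β = 2.400

Variance = 0.06² = 0.0036. The moment-matching identity α+β = μ(1−μ)/Var − 1 gives
α+β = 0.09/0.0036 − 1 = 24.0000, so α = μ·24.0000 = 21.600 and β = (1−μ)·24.0000 = 2.400.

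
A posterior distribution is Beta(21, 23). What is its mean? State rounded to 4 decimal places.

0.4773

E[X] = α/(α+β) = 21/44 = 0.4773.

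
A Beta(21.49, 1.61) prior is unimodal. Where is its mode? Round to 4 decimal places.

The density x^(α−1)(1−x)^(β−1) is maximised at (α−1)/(α+β−2) = 20.49/21.10 = 0.9711.

0.9711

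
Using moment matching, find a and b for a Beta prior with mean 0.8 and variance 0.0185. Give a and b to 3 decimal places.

Let s = a+b. The Beta variance is μ(1−μ)/(s+1).
So s+1 = μ(1−μ)/σ² = (0.8×0.2)/0.0185 = 0.16/0.0185 = 8.6486, giving s = 7.6486.
Then a = μs = 0.8×7.6486 = 6.119 and b = (1−μ)s = 0.2×7.6486 = 1.530.

a = 6.119, b = 1.530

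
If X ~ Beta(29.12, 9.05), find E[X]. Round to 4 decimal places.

0.7629

The Beta mean is α/(α+β) = 29.12/(29.12+9.05) = 0.7629.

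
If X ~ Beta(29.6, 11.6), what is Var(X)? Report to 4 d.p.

0.0048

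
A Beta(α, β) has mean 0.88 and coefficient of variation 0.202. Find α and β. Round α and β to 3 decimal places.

σ = CV·μ = 0.202×0.88 = 0.17776, so σ² = 0.031599.
s+1 = μ(1−μ)/σ² = 0.1056/0.031599 = 3.3419, so s = α+β = 2.3419.
α = μs = 2.061, β = (1−μ)s = 0.281.

α = 2.061, β = 0.281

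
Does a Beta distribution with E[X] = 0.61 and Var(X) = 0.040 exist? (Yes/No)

For any Beta, Var(X) < E[X]·(1−E[X]).
Here μ(1−μ) = 0.61×0.39 = 0.2379, and 0.040 < 0.2379.

Yes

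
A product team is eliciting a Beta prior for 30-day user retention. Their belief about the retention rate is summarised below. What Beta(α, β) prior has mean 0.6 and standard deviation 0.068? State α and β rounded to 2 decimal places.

α = 30.54, β = 20.36

Variance = 0.068² = 0.004624. The moment-matching identity α+β = μ(1−μ)/Var − 1 gives
α+β = 0.24/0.004624 − 1 = 50.9031, so α = μ·50.9031 = 30.54 and β = (1−μ)·50.9031 = 20.36.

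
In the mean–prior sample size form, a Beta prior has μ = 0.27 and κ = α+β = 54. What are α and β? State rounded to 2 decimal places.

α = 14.58, β = 39.42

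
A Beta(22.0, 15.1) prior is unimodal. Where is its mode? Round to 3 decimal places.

With α,β > 1, mode = (α−1)/(α+β−2) = 21.0/35.1 = 0.598.

0.598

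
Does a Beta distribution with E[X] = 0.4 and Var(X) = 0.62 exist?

A Beta with mean μ has variance μ(1−μ)/(α+β+1) < μ(1−μ).
Here μ(1−μ) = 0.4×0.6 = 0.24, and 0.62 ≥ 0.24.

No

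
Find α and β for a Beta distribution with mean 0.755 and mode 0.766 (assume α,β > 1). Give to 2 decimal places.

α = 36.51, β = 11.85

With s = α+β: μ = α/s and mode = (α−1)/(s−2). Eliminating α = μs,
μs − 1 = m(s−2) ⇒ s(μ−m) = 1−2m ⇒ s = -0.532/-0.011 = 48.3636.
So α = μs = 36.51, β = (1−μ)s = 11.85.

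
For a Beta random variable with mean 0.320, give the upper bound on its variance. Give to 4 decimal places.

0.2176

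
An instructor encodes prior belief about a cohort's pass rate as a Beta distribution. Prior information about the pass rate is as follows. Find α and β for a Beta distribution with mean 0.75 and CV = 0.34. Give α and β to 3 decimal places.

α = 1.413, β = 0.471

σ = CV·μ = 0.34×0.75 = 0.25500, so σ² = 0.065025.
s+1 = μ(1−μ)/σ² = 0.1875/0.065025 = 2.8835, so s = α+β = 1.8835.
α = μs = 1.413, β = (1−μ)s = 0.471.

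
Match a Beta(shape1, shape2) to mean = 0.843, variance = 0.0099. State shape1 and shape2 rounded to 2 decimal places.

shape1 = 10.43, shape2 = 1.94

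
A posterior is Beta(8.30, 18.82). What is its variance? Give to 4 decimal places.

μ = 8.30/27.12 = 0.306047; Var = μ(1−μ)/(α+β+1) = 0.2123823/28.12 = 0.0076.

0.0076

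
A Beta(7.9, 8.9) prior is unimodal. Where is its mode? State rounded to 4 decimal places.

0.4662

The density x^(α−1)(1−x)^(β−1) is maximised at (α−1)/(α+β−2) = 6.9/14.8 = 0.4662.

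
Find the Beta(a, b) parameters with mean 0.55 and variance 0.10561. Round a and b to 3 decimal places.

a = 0.739, b = 0.605

Let s = a+b. The Beta variance is μ(1−μ)/(s+1).
So s+1 = μ(1−μ)/σ² = (0.55×0.45)/0.10561 = 0.2475/0.10561 = 2.3435, giving s = 1.3435.
Then a = μs = 0.55×1.3435 = 0.739 and b = (1−μ)s = 0.45×1.3435 = 0.605.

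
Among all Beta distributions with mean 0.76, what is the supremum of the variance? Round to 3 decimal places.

0.182

For fixed mean μ the Beta variance is μ(1−μ)/(α+β+1), increasing as α+β decreases.
Its least upper bound (not attained) is μ(1−μ) = 0.76·0.24 = 0.182.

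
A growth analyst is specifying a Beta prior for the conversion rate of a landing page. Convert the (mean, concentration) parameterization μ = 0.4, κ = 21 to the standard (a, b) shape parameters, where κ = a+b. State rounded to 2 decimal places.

Split κ in proportion μ : (1−μ): a = 0.4·21 = 8.40, b = 21 − 8.40 = 12.60.

a = 8.40, b = 12.60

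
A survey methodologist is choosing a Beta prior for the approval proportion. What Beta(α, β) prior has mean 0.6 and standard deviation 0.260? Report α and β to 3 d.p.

σ² = 0.260² = 0.067600.
With s = α+β, Var = μ(1−μ)/(s+1), so s+1 = (0.6×0.4)/0.067600 = 3.5503 and s = 2.5503.
α = μs = 1.530, β = (1−μ)s = 1.020.

α = 1.530, β = 1.020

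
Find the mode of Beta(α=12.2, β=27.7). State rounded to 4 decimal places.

0.2955

The density x^(α−1)(1−x)^(β−1) is maximised at (α−1)/(α+β−2) = 11.2/37.9 = 0.2955.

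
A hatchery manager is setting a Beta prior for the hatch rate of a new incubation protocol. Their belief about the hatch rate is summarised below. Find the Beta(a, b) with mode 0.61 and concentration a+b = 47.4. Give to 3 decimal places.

a = 28.694, b = 18.706

Since the density peak of Beta(a,b) is at (a−1)/(a+b−2),
a = 1 + 0.61(47.4−2) = 28.694 and b = 47.4 − 28.694 = 18.706.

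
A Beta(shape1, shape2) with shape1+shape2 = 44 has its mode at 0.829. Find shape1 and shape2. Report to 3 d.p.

Mode = (shape1−1)/(κ−2) with κ = shape1+shape2, so shape1−1 = 0.829·42 = 34.818.
shape1 = 35.818; shape2 = κ − shape1 = 8.182.

shape1 = 35.818, shape2 = 8.182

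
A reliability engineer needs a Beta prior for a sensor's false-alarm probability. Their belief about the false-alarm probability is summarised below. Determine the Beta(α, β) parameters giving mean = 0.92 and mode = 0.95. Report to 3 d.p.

Let s = α+β. Mean gives α = μs = 0.92s; mode gives (α−1)/(s−2) = 0.95.
Substituting: 0.92s − 1 = 0.95(s−2) = 0.95s − 1.90, so -0.03s = -0.90 and s = 30.0000.
Then α = 0.92×30.0000 = 27.600 and β = s−α = 2.400.

α = 27.600, β = 2.400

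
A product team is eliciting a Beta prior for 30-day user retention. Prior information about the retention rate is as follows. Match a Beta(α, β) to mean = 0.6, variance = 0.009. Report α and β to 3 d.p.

Let s = α+β. The Beta variance is μ(1−μ)/(s+1).
So s+1 = μ(1−μ)/σ² = (0.6×0.4)/0.009 = 0.24/0.009 = 26.6667, giving s = 25.6667.
Then α = μs = 0.6×25.6667 = 15.400 and β = (1−μ)s = 0.4×25.6667 = 10.267.

α = 15.400, β = 10.267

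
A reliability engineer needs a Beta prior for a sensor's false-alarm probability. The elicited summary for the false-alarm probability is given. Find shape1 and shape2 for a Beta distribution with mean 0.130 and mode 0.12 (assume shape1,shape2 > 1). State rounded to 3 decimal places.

Let s = shape1+shape2. Mean gives shape1 = μs = 0.130s; mode gives (shape1−1)/(s−2) = 0.12.
Substituting: 0.130s − 1 = 0.12(s−2) = 0.12s − 0.24, so 0.010s = 0.76 and s = 76.0000.
Then shape1 = 0.130×76.0000 = 9.880 and shape2 = s−shape1 = 66.120.

shape1 = 9.880, shape2 = 66.120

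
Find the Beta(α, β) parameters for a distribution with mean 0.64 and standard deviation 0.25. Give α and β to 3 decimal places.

σ² = 0.25² = 0.0625.
With s = α+β, Var = μ(1−μ)/(s+1), so s+1 = (0.64×0.36)/0.0625 = 3.6864 and s = 2.6864.
α = μs = 1.719, β = (1−μ)s = 0.967.

α = 1.719, β = 0.967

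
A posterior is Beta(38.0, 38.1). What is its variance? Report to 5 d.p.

Var = αβ/[(α+β)²(α+β+1)] = (38.0×38.1)/(76.1²×77.1) = 1447.80/446502.291 = 0.00324.

0.00324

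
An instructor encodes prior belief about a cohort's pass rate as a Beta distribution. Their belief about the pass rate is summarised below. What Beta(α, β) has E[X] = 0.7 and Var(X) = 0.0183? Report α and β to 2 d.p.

Write ν = α+β; then α = μν and Var = μ(1−μ)/(ν+1).
ν = μ(1−μ)/Var − 1 = 0.21/0.0183 − 1 = 10.4754.
α = 0.7·10.4754 = 7.33, β = 0.3·10.4754 = 3.14.

α = 7.33, β = 3.14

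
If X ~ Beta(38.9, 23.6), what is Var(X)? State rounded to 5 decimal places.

0.00370

Var = αβ/[(α+β)²(α+β+1)] = (38.9×23.6)/(62.5²×63.5) = 918.04/248046.875 = 0.00370.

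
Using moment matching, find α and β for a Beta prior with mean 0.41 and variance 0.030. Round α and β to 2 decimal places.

By moment matching, α+β = μ(1−μ)/σ² − 1 = (0.41·0.59)/0.030 − 1 = 8.0633 − 1 = 7.0633.
Since α/(α+β) = μ, α = 0.41·7.0633 = 2.90 and β = 0.59·7.0633 = 4.17.

α = 2.90, β = 4.17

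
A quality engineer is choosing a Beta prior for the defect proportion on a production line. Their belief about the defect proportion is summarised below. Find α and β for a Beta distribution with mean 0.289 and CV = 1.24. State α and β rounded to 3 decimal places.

α = 0.173, β = 0.427

Var = (CV·μ)² = (1.24×0.289)² = 0.128422.
α+β = μ(1−μ)/Var − 1 = 0.205479/0.128422 − 1 = 0.6000.
Thus α = 0.289·0.6000 = 0.173 and β = 0.711·0.6000 = 0.427.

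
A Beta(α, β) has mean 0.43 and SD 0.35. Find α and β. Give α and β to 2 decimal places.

First σ² = 0.1225. Setting α = μn, β = (1−μ)n with n = α+β,
μ(1−μ)/(n+1) = 0.1225 ⇒ n+1 = 0.2451/0.1225 = 2.0008 ⇒ n = 1.0008.
Hence α = 0.43×1.0008 = 0.43, β = 0.57×1.0008 = 0.57.

α = 0.43, β = 0.57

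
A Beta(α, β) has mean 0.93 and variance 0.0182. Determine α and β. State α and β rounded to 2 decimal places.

α = 2.40, β = 0.18

Write ν = α+β; then α = μν and Var = μ(1−μ)/(ν+1).
ν = μ(1−μ)/Var − 1 = 0.0651/0.0182 − 1 = 2.5769.
α = 0.93·2.5769 = 2.40, β = 0.07·2.5769 = 0.18.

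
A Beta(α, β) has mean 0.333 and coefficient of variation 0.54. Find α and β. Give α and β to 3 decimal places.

α = 1.954, β = 3.915

Var = (CV·μ)² = (0.54×0.333)² = 0.032335.
α+β = μ(1−μ)/Var − 1 = 0.222111/0.032335 − 1 = 5.8690.
Thus α = 0.333·5.8690 = 1.954 and β = 0.667·5.8690 = 3.915.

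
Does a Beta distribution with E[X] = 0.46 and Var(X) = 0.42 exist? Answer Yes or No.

A Beta with mean μ has variance μ(1−μ)/(α+β+1) < μ(1−μ).
Here μ(1−μ) = 0.46×0.54 = 0.2484, and 0.42 ≥ 0.2484.

No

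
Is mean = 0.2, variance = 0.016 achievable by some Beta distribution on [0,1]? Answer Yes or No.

For any Beta, Var(X) < E[X]·(1−E[X]).
Here μ(1−μ) = 0.2×0.8 = 0.16, and 0.016 < 0.16.

Yes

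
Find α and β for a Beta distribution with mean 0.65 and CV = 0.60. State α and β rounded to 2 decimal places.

α = 0.32, β = 0.17

σ = CV·μ = 0.60×0.65 = 0.39000, so σ² = 0.152100.
s+1 = μ(1−μ)/σ² = 0.2275/0.152100 = 1.4957, so s = α+β = 0.4957.
α = μs = 0.32, β = (1−μ)s = 0.17.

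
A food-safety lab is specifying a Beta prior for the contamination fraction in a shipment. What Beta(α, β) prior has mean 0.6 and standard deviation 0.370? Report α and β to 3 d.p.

Variance = 0.370² = 0.136900. The moment-matching identity α+β = μ(1−μ)/Var − 1 gives
α+β = 0.24/0.136900 − 1 = 0.7531, so α = μ·0.7531 = 0.452 and β = (1−μ)·0.7531 = 0.301.

α = 0.452, β = 0.301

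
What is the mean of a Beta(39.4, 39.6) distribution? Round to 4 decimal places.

0.4987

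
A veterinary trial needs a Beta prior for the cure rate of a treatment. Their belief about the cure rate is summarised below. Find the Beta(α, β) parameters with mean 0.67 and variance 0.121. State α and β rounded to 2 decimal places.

α = 0.55, β = 0.27

By moment matching, α+β = μ(1−μ)/σ² − 1 = (0.67·0.33)/0.121 − 1 = 1.8273 − 1 = 0.8273.
Since α/(α+β) = μ, α = 0.67·0.8273 = 0.55 and β = 0.33·0.8273 = 0.27.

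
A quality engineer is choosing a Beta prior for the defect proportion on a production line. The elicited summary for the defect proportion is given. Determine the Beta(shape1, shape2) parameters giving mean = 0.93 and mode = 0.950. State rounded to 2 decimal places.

shape1 = 41.85, shape2 = 3.15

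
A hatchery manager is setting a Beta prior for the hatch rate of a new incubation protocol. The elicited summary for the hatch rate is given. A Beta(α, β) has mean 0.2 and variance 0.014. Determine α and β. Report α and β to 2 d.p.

Let s = α+β. The Beta variance is μ(1−μ)/(s+1).
So s+1 = μ(1−μ)/σ² = (0.2×0.8)/0.014 = 0.16/0.014 = 11.4286, giving s = 10.4286.
Then α = μs = 0.2×10.4286 = 2.09 and β = (1−μ)s = 0.8×10.4286 = 8.34.

α = 2.09, β = 8.34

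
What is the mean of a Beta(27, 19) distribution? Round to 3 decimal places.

The Beta mean is α/(α+β) = 27/(27+19) = 0.587.

0.587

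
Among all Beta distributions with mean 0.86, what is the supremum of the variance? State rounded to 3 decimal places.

0.120

For fixed mean μ the Beta variance is μ(1−μ)/(α+β+1), increasing as α+β decreases.
Its least upper bound (not attained) is μ(1−μ) = 0.86·0.14 = 0.120.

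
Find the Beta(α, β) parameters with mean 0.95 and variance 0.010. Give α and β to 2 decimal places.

By moment matching, α+β = μ(1−μ)/σ² − 1 = (0.95·0.05)/0.010 − 1 = 4.7500 − 1 = 3.7500.
Since α/(α+β) = μ, α = 0.95·3.7500 = 3.56 and β = 0.05·3.7500 = 0.19.

α = 3.56, β = 0.19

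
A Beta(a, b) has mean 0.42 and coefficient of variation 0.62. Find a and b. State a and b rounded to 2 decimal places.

Var = (CV·μ)² = (0.62×0.42)² = 0.067808.
a+b = μ(1−μ)/Var − 1 = 0.2436/0.067808 − 1 = 2.5925.
Thus a = 0.42·2.5925 = 1.09 and b = 0.58·2.5925 = 1.50.

a = 1.09, b = 1.50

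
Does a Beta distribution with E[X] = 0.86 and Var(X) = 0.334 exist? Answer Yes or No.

No

For any Beta, Var(X) < E[X]·(1−E[X]).
Here μ(1−μ) = 0.86×0.14 = 0.1204, and 0.334 ≥ 0.1204.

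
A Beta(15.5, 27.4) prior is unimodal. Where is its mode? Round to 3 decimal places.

The density x^(α−1)(1−x)^(β−1) is maximised at (α−1)/(α+β−2) = 14.5/40.9 = 0.355.

0.355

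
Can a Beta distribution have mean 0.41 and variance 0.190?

For any Beta, Var(X) < E[X]·(1−E[X]).
Here μ(1−μ) = 0.41×0.59 = 0.2419, and 0.190 < 0.2419.

Yes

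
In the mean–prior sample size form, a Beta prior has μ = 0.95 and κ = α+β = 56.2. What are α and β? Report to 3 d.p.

α = 53.390, β = 2.810

α = μκ = 0.95×56.2 = 53.390 and β = (1−μ)κ = 0.05×56.2 = 2.810.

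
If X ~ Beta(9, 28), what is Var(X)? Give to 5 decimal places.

α+β = 37 and αβ = 252, so Var = αβ/[(α+β)²(α+β+1)] = 252/52022 = 0.00484.

0.00484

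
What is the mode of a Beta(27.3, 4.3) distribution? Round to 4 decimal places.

0.8885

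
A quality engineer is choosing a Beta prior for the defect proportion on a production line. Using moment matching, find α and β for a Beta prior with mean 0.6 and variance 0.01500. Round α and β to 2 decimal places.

α = 9.00, β = 6.00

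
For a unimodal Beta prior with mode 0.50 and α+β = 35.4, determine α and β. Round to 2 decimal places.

α = 17.70, β = 17.70

Since the density peak of Beta(α,β) is at (α−1)/(α+β−2),
α = 1 + 0.50(35.4−2) = 17.70 and β = 35.4 − 17.70 = 17.70.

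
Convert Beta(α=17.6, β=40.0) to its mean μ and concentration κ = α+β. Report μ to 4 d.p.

κ = α+β = 17.6+40.0 = 57.6; μ = α/κ = 17.6/57.6 = 0.3056.

μ = 0.3056, κ = 57.6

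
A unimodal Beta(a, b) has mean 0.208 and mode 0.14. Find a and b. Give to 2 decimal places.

a = 2.20, b = 8.39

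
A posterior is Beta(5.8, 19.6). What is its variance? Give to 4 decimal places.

μ = 5.8/25.4 = 0.228346; Var = μ(1−μ)/(α+β+1) = 0.1762044/26.4 = 0.0067.

0.0067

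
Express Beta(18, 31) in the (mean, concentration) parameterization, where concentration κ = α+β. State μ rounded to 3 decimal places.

μ = 0.367, κ = 49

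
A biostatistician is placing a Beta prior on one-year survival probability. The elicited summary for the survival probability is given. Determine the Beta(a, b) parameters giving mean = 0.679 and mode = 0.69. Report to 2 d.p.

Let s = a+b. Mean gives a = μs = 0.679s; mode gives (a−1)/(s−2) = 0.69.
Substituting: 0.679s − 1 = 0.69(s−2) = 0.69s − 1.38, so -0.011s = -0.38 and s = 34.5455.
Then a = 0.679×34.5455 = 23.46 and b = s−a = 11.09.

a = 23.46, b = 11.09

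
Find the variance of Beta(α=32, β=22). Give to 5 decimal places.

Var = αβ/[(α+β)²(α+β+1)] = (32×22)/(54²×55) = 704/160380 = 0.00439.

0.00439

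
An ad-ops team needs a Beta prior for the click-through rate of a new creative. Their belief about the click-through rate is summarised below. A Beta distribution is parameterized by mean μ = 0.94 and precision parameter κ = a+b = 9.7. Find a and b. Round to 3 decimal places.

a = 9.118, b = 0.582

a = μκ = 0.94×9.7 = 9.118 and b = (1−μ)κ = 0.06×9.7 = 0.582.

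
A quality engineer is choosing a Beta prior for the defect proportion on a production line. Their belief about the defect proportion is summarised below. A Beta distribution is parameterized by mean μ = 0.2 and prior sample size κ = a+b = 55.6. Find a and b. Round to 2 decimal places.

Split κ in proportion μ : (1−μ): a = 0.2·55.6 = 11.12, b = 55.6 − 11.12 = 44.48.

a = 11.12, b = 44.48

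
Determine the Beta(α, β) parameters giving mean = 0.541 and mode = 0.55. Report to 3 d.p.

With s = α+β: μ = α/s and mode = (α−1)/(s−2). Eliminating α = μs,
μs − 1 = m(s−2) ⇒ s(μ−m) = 1−2m ⇒ s = -0.10/-0.009 = 11.1111.
So α = μs = 6.011, β = (1−μ)s = 5.100.

α = 6.011, β = 5.100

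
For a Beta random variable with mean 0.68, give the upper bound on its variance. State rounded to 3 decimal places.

Var = μ(1−μ)/(α+β+1), which approaches μ(1−μ) as α+β → 0.
So the supremum is μ(1−μ) = 0.68×0.32 = 0.218.

0.218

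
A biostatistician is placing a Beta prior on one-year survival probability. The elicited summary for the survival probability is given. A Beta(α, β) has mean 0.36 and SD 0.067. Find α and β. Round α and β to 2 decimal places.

σ² = 0.067² = 0.004489.
With s = α+β, Var = μ(1−μ)/(s+1), so s+1 = (0.36×0.64)/0.004489 = 51.3255 and s = 50.3255.
α = μs = 18.12, β = (1−μ)s = 32.21.

α = 18.12, β = 32.21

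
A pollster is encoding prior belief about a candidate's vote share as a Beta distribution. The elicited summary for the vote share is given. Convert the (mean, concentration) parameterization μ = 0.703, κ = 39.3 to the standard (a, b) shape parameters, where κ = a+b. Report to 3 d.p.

Split κ in proportion μ : (1−μ): a = 0.703·39.3 = 27.628, b = 39.3 − 27.628 = 11.672.

a = 27.628, b = 11.672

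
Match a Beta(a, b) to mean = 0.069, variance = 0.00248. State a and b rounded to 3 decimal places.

By moment matching, a+b = μ(1−μ)/σ² − 1 = (0.069·0.931)/0.00248 − 1 = 25.9028 − 1 = 24.9028.
Since a/(a+b) = μ, a = 0.069·24.9028 = 1.718 and b = 0.931·24.9028 = 23.185.

a = 1.718, b = 23.185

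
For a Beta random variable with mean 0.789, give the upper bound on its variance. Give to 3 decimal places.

Var = μ(1−μ)/(α+β+1), which approaches μ(1−μ) as α+β → 0.
So the supremum is μ(1−μ) = 0.789×0.211 = 0.166.

0.166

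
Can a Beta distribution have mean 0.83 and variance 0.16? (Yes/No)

No

The Beta variance bound is σ² < μ(1−μ).
Here μ(1−μ) = 0.83×0.17 = 0.1411, and 0.16 ≥ 0.1411.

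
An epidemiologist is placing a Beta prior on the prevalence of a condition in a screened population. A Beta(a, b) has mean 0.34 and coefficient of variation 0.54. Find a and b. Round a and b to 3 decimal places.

a = 1.923, b = 3.734

Var = (CV·μ)² = (0.54×0.34)² = 0.033709.
a+b = μ(1−μ)/Var − 1 = 0.2244/0.033709 − 1 = 5.6570.
Thus a = 0.34·5.6570 = 1.923 and b = 0.66·5.6570 = 3.734.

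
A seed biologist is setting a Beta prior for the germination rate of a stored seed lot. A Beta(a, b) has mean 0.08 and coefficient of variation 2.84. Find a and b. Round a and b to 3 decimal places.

Var = (CV·μ)² = (2.84×0.08)² = 0.051620.
a+b = μ(1−μ)/Var − 1 = 0.0736/0.051620 − 1 = 0.4258.
Thus a = 0.08·0.4258 = 0.034 and b = 0.92·0.4258 = 0.392.

a = 0.034, b = 0.392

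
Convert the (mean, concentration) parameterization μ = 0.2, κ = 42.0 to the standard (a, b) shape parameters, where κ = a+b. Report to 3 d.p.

a = 8.400, b = 33.600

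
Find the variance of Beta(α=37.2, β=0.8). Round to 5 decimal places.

0.00053

α+β = 38.0 and αβ = 29.76, so Var = αβ/[(α+β)²(α+β+1)] = 29.76/56316.000 = 0.00053.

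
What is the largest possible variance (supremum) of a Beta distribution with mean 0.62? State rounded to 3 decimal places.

For fixed mean μ the Beta variance is μ(1−μ)/(α+β+1), increasing as α+β decreases.
Its least upper bound (not attained) is μ(1−μ) = 0.62·0.38 = 0.236.

0.236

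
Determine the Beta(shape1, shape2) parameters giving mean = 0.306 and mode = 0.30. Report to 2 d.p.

shape1 = 20.40, shape2 = 46.27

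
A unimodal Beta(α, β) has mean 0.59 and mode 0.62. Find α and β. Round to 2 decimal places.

With s = α+β: μ = α/s and mode = (α−1)/(s−2). Eliminating α = μs,
μs − 1 = m(s−2) ⇒ s(μ−m) = 1−2m ⇒ s = -0.24/-0.03 = 8.0000.
So α = μs = 4.72, β = (1−μ)s = 3.28.

α = 4.72, β = 3.28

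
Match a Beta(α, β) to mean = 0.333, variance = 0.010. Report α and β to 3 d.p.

α = 7.063, β = 14.148

By moment matching, α+β = μ(1−μ)/σ² − 1 = (0.333·0.667)/0.010 − 1 = 22.2111 − 1 = 21.2111.
Since α/(α+β) = μ, α = 0.333·21.2111 = 7.063 and β = 0.667·21.2111 = 14.148.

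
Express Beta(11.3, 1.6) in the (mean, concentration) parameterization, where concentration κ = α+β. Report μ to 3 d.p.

κ = α+β = 11.3+1.6 = 12.9; μ = α/κ = 11.3/12.9 = 0.876.

μ = 0.876, κ = 12.9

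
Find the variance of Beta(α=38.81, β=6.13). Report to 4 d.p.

μ = 38.81/44.94 = 0.863596; Var = μ(1−μ)/(α+β+1) = 0.1177980/45.94 = 0.0026.

0.0026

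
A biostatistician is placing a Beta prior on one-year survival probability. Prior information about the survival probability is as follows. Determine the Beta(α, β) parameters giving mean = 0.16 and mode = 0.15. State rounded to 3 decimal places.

Let s = α+β. Mean gives α = μs = 0.16s; mode gives (α−1)/(s−2) = 0.15.
Substituting: 0.16s − 1 = 0.15(s−2) = 0.15s − 0.30, so 0.01s = 0.70 and s = 70.0000.
Then α = 0.16×70.0000 = 11.200 and β = s−α = 58.800.

α = 11.200, β = 58.800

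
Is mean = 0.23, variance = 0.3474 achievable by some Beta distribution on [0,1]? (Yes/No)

No

The Beta variance bound is σ² < μ(1−μ).
Here μ(1−μ) = 0.23×0.77 = 0.1771, and 0.3474 ≥ 0.1771.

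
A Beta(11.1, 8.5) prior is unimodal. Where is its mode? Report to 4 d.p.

0.5739

With α,β > 1, mode = (α−1)/(α+β−2) = 10.1/17.6 = 0.5739.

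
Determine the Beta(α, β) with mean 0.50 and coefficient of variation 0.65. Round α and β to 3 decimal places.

α = 0.683, β = 0.683

Var = (CV·μ)² = (0.65×0.50)² = 0.105625.
α+β = μ(1−μ)/Var − 1 = 0.2500/0.105625 − 1 = 1.3669.
Thus α = 0.50·1.3669 = 0.683 and β = 0.50·1.3669 = 0.683.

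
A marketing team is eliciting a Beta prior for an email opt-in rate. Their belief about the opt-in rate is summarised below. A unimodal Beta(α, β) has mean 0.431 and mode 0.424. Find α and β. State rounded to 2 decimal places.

α = 9.36, β = 12.36

With s = α+β: μ = α/s and mode = (α−1)/(s−2). Eliminating α = μs,
μs − 1 = m(s−2) ⇒ s(μ−m) = 1−2m ⇒ s = 0.152/0.007 = 21.7143.
So α = μs = 9.36, β = (1−μ)s = 12.36.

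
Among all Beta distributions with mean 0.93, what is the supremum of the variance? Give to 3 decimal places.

0.065

For fixed mean μ the Beta variance is μ(1−μ)/(α+β+1), increasing as α+β decreases.
Its least upper bound (not attained) is μ(1−μ) = 0.93·0.07 = 0.065.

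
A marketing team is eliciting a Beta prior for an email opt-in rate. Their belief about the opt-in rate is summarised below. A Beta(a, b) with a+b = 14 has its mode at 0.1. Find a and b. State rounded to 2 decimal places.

a = 2.20, b = 11.80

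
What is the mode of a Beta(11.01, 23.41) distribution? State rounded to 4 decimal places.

With α,β > 1, mode = (α−1)/(α+β−2) = 10.01/32.42 = 0.3088.

0.3088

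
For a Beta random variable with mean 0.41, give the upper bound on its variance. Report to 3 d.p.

Var = μ(1−μ)/(α+β+1), which approaches μ(1−μ) as α+β → 0.
So the supremum is μ(1−μ) = 0.41×0.59 = 0.242.

0.242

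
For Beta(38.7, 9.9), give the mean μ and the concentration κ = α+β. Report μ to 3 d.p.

μ = 0.796, κ = 48.6

κ = α+β = 38.7+9.9 = 48.6; μ = α/κ = 38.7/48.6 = 0.796.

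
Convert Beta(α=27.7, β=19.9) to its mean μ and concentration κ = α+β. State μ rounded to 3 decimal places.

μ = 0.582, κ = 47.6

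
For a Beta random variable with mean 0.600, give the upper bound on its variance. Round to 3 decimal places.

0.240

For fixed mean μ the Beta variance is μ(1−μ)/(α+β+1), increasing as α+β decreases.
Its least upper bound (not attained) is μ(1−μ) = 0.600·0.400 = 0.240.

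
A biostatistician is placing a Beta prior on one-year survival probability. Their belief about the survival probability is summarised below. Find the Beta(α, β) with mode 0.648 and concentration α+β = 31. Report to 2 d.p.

α = 19.79, β = 11.21

Mode = (α−1)/(κ−2) with κ = α+β, so α−1 = 0.648·29 = 18.79.
α = 19.79; β = κ − α = 11.21.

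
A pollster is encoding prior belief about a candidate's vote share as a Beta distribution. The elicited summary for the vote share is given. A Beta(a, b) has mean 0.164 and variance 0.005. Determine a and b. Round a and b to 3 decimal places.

Let s = a+b. The Beta variance is μ(1−μ)/(s+1).
So s+1 = μ(1−μ)/σ² = (0.164×0.836)/0.005 = 0.137104/0.005 = 27.4208, giving s = 26.4208.
Then a = μs = 0.164×26.4208 = 4.333 and b = (1−μ)s = 0.836×26.4208 = 22.088.

a = 4.333, b = 22.088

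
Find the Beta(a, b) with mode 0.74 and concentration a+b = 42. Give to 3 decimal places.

For a,b>1 the mode is (a−1)/(a+b−2), so a = mode·(κ−2)+1 = 0.74×40+1 = 30.600.
And b = (1−mode)·(κ−2)+1 = 0.26×40+1 = 11.400.

a = 30.600, b = 11.400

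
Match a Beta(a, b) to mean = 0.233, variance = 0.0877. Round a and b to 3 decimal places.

Write ν = a+b; then a = μν and Var = μ(1−μ)/(ν+1).
ν = μ(1−μ)/Var − 1 = 0.178711/0.0877 − 1 = 1.0378.
a = 0.233·1.0378 = 0.242, b = 0.767·1.0378 = 0.796.

a = 0.242, b = 0.796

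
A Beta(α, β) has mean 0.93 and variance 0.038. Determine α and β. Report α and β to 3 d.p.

By moment matching, α+β = μ(1−μ)/σ² − 1 = (0.93·0.07)/0.038 − 1 = 1.7132 − 1 = 0.7132.
Since α/(α+β) = μ, α = 0.93·0.7132 = 0.663 and β = 0.07·0.7132 = 0.050.

α = 0.663, β = 0.050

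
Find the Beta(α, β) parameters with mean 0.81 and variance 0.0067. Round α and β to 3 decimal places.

Write ν = α+β; then α = μν and Var = μ(1−μ)/(ν+1).
ν = μ(1−μ)/Var − 1 = 0.1539/0.0067 − 1 = 21.9701.
α = 0.81·21.9701 = 17.796, β = 0.19·21.9701 = 4.174.

α = 17.796, β = 4.174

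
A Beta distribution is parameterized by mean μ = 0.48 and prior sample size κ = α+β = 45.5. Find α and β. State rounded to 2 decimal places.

α = 21.84, β = 23.66

Split κ in proportion μ : (1−μ): α = 0.48·45.5 = 21.84, β = 45.5 − 21.84 = 23.66.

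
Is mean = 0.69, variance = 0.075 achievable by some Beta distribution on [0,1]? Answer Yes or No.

A Beta with mean μ has variance μ(1−μ)/(α+β+1) < μ(1−μ).
Here μ(1−μ) = 0.69×0.31 = 0.2139, and 0.075 < 0.2139.

Yes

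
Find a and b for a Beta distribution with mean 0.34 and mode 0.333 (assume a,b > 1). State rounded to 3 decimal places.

With s = a+b: μ = a/s and mode = (a−1)/(s−2). Eliminating a = μs,
μs − 1 = m(s−2) ⇒ s(μ−m) = 1−2m ⇒ s = 0.334/0.007 = 47.7143.
So a = μs = 16.223, b = (1−μ)s = 31.491.

a = 16.223, b = 31.491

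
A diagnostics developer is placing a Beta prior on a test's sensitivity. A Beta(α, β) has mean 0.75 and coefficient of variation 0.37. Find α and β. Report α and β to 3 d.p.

α = 1.076, β = 0.359

Var = (CV·μ)² = (0.37×0.75)² = 0.077006.
α+β = μ(1−μ)/Var − 1 = 0.1875/0.077006 − 1 = 1.4349.
Thus α = 0.75·1.4349 = 1.076 and β = 0.25·1.4349 = 0.359.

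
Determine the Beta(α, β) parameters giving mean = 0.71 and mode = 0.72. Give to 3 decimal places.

α = 31.240, β = 12.760

Let s = α+β. Mean gives α = μs = 0.71s; mode gives (α−1)/(s−2) = 0.72.
Substituting: 0.71s − 1 = 0.72(s−2) = 0.72s − 1.44, so -0.01s = -0.44 and s = 44.0000.
Then α = 0.71×44.0000 = 31.240 and β = s−α = 12.760.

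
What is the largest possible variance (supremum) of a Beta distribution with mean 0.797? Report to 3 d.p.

Var = μ(1−μ)/(α+β+1), which approaches μ(1−μ) as α+β → 0.
So the supremum is μ(1−μ) = 0.797×0.203 = 0.162.

0.162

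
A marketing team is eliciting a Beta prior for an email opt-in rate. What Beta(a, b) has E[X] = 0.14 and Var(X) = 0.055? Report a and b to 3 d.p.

a = 0.166, b = 1.023

Let s = a+b. The Beta variance is μ(1−μ)/(s+1).
So s+1 = μ(1−μ)/σ² = (0.14×0.86)/0.055 = 0.1204/0.055 = 2.1891, giving s = 1.1891.
Then a = μs = 0.14×1.1891 = 0.166 and b = (1−μ)s = 0.86×1.1891 = 1.023.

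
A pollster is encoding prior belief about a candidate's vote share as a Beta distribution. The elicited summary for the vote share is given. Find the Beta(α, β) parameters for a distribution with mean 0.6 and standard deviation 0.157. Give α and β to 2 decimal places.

α = 5.24, β = 3.49

First σ² = 0.024649. Setting α = μn, β = (1−μ)n with n = α+β,
μ(1−μ)/(n+1) = 0.024649 ⇒ n+1 = 0.24/0.024649 = 9.7367 ⇒ n = 8.7367.
Hence α = 0.6×8.7367 = 5.24, β = 0.4×8.7367 = 3.49.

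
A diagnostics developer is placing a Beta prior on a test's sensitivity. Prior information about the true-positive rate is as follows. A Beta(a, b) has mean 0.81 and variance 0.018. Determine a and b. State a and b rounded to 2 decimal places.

a = 6.12, b = 1.43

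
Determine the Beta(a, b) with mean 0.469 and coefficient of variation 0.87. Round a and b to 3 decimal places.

σ = CV·μ = 0.87×0.469 = 0.40803, so σ² = 0.166488.
s+1 = μ(1−μ)/σ² = 0.249039/0.166488 = 1.4958, so s = a+b = 0.4958.
a = μs = 0.233, b = (1−μ)s = 0.263.

a = 0.233, b = 0.263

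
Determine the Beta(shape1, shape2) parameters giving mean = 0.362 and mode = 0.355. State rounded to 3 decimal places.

shape1 = 14.997, shape2 = 26.431

Let s = shape1+shape2. Mean gives shape1 = μs = 0.362s; mode gives (shape1−1)/(s−2) = 0.355.
Substituting: 0.362s − 1 = 0.355(s−2) = 0.355s − 0.710, so 0.007s = 0.290 and s = 41.4286.
Then shape1 = 0.362×41.4286 = 14.997 and shape2 = s−shape1 = 26.431.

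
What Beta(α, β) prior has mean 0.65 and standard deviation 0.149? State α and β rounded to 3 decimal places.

α = 6.011, β = 3.237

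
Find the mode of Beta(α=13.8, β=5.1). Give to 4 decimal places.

0.7574

The density x^(α−1)(1−x)^(β−1) is maximised at (α−1)/(α+β−2) = 12.8/16.9 = 0.7574.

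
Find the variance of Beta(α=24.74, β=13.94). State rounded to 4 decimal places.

Var = αβ/[(α+β)²(α+β+1)] = (24.74×13.94)/(38.68²×39.68) = 344.8756/59366.930432 = 0.0058.

0.0058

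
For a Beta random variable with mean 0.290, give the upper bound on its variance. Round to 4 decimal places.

0.2059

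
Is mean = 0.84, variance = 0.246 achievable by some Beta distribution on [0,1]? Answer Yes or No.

The Beta variance bound is σ² < μ(1−μ).
Here μ(1−μ) = 0.84×0.16 = 0.1344, and 0.246 ≥ 0.1344.

No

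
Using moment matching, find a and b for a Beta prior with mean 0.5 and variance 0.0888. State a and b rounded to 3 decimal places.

Let s = a+b. The Beta variance is μ(1−μ)/(s+1).
So s+1 = μ(1−μ)/σ² = (0.5×0.5)/0.0888 = 0.25/0.0888 = 2.8153, giving s = 1.8153.
Then a = μs = 0.5×1.8153 = 0.908 and b = (1−μ)s = 0.5×1.8153 = 0.908.

a = 0.908, b = 0.908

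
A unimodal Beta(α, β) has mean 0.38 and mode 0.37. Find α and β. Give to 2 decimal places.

With s = α+β: μ = α/s and mode = (α−1)/(s−2). Eliminating α = μs,
μs − 1 = m(s−2) ⇒ s(μ−m) = 1−2m ⇒ s = 0.26/0.01 = 26.0000.
So α = μs = 9.88, β = (1−μ)s = 16.12.

α = 9.88, β = 16.12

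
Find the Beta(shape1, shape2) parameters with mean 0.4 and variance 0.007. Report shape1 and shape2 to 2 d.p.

By moment matching, shape1+shape2 = μ(1−μ)/σ² − 1 = (0.4·0.6)/0.007 − 1 = 34.2857 − 1 = 33.2857.
Since shape1/(shape1+shape2) = μ, shape1 = 0.4·33.2857 = 13.31 and shape2 = 0.6·33.2857 = 19.97.

shape1 = 13.31, shape2 = 19.97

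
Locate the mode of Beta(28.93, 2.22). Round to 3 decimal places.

0.958

With α,β > 1, mode = (α−1)/(α+β−2) = 27.93/29.15 = 0.958.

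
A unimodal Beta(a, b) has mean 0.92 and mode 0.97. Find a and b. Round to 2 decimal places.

Let s = a+b. Mean gives a = μs = 0.92s; mode gives (a−1)/(s−2) = 0.97.
Substituting: 0.92s − 1 = 0.97(s−2) = 0.97s − 1.94, so -0.05s = -0.94 and s = 18.8000.
Then a = 0.92×18.8000 = 17.30 and b = s−a = 1.50.

a = 17.30, b = 1.50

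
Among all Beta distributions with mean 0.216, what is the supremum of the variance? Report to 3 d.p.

Var = μ(1−μ)/(α+β+1), which approaches μ(1−μ) as α+β → 0.
So the supremum is μ(1−μ) = 0.216×0.784 = 0.169.

0.169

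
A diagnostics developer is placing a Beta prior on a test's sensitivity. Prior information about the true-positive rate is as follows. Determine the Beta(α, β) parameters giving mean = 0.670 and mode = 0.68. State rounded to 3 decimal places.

With s = α+β: μ = α/s and mode = (α−1)/(s−2). Eliminating α = μs,
μs − 1 = m(s−2) ⇒ s(μ−m) = 1−2m ⇒ s = -0.36/-0.010 = 36.0000.
So α = μs = 24.120, β = (1−μ)s = 11.880.

α = 24.120, β = 11.880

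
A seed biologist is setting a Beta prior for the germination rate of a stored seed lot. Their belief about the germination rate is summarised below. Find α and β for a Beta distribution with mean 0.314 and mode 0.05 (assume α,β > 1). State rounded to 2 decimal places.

Let s = α+β. Mean gives α = μs = 0.314s; mode gives (α−1)/(s−2) = 0.05.
Substituting: 0.314s − 1 = 0.05(s−2) = 0.05s − 0.10, so 0.264s = 0.90 and s = 3.4091.
Then α = 0.314×3.4091 = 1.07 and β = s−α = 2.34.

α = 1.07, β = 2.34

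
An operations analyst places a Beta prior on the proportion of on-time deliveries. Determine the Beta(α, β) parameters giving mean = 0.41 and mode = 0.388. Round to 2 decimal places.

α = 4.17, β = 6.01

With s = α+β: μ = α/s and mode = (α−1)/(s−2). Eliminating α = μs,
μs − 1 = m(s−2) ⇒ s(μ−m) = 1−2m ⇒ s = 0.224/0.022 = 10.1818.
So α = μs = 4.17, β = (1−μ)s = 6.01.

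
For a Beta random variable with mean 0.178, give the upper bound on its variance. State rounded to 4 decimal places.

0.1463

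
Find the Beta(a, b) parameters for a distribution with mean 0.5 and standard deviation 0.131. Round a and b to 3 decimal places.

a = 6.784, b = 6.784

First σ² = 0.017161. Setting a = μn, b = (1−μ)n with n = a+b,
μ(1−μ)/(n+1) = 0.017161 ⇒ n+1 = 0.25/0.017161 = 14.5679 ⇒ n = 13.5679.
Hence a = 0.5×13.5679 = 6.784, b = 0.5×13.5679 = 6.784.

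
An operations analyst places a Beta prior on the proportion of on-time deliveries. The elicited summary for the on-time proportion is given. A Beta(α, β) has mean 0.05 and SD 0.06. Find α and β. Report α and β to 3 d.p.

α = 0.610, β = 11.585

Variance = 0.06² = 0.0036. The moment-matching identity α+β = μ(1−μ)/Var − 1 gives
α+β = 0.0475/0.0036 − 1 = 12.1944, so α = μ·12.1944 = 0.610 and β = (1−μ)·12.1944 = 11.585.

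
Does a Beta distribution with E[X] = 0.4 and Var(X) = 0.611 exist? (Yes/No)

No

For any Beta, Var(X) < E[X]·(1−E[X]).
Here μ(1−μ) = 0.4×0.6 = 0.24, and 0.611 ≥ 0.24.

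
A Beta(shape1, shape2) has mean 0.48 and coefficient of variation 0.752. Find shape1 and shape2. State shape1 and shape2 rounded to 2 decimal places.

shape1 = 0.44, shape2 = 0.48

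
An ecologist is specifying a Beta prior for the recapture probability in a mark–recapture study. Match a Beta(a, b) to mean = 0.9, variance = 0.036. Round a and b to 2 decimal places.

a = 1.35, b = 0.15

Let s = a+b. The Beta variance is μ(1−μ)/(s+1).
So s+1 = μ(1−μ)/σ² = (0.9×0.1)/0.036 = 0.09/0.036 = 2.5000, giving s = 1.5000.
Then a = μs = 0.9×1.5000 = 1.35 and b = (1−μ)s = 0.1×1.5000 = 0.15.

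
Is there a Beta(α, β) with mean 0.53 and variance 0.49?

A Beta with mean μ has variance μ(1−μ)/(α+β+1) < μ(1−μ).
Here μ(1−μ) = 0.53×0.47 = 0.2491, and 0.49 ≥ 0.2491.

No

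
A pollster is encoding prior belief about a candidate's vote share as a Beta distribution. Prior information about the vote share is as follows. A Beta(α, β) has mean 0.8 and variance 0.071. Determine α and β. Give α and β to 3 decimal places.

By moment matching, α+β = μ(1−μ)/σ² − 1 = (0.8·0.2)/0.071 − 1 = 2.2535 − 1 = 1.2535.
Since α/(α+β) = μ, α = 0.8·1.2535 = 1.003 and β = 0.2·1.2535 = 0.251.

α = 1.003, β = 0.251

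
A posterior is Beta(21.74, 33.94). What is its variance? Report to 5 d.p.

μ = 21.74/55.68 = 0.390445; Var = μ(1−μ)/(α+β+1) = 0.2379978/56.68 = 0.00420.

0.00420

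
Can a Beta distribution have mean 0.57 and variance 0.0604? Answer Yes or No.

For any Beta, Var(X) < E[X]·(1−E[X]).
Here μ(1−μ) = 0.57×0.43 = 0.2451, and 0.0604 < 0.2451.

Yes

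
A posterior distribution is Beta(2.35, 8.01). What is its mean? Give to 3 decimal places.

E[X] = α/(α+β) = 2.35/10.36 = 0.227.

0.227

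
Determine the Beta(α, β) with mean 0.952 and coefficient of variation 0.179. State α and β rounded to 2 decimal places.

σ = CV·μ = 0.179×0.952 = 0.17041, so σ² = 0.029039.
s+1 = μ(1−μ)/σ² = 0.045696/0.029039 = 1.5736, so s = α+β = 0.5736.
α = μs = 0.55, β = (1−μ)s = 0.03.

α = 0.55, β = 0.03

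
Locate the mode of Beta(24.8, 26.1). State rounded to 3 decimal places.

0.487

With α,β > 1, mode = (α−1)/(α+β−2) = 23.8/48.9 = 0.487.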